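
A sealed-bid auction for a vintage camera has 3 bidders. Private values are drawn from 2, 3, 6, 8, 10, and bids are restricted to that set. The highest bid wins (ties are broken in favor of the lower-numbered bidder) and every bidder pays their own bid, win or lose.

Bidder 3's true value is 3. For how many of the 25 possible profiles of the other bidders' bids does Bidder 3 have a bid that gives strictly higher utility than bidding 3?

24

Others bid (2, 3): truth gives -3; bid 2 gives -2 > -3. Violating.
Others bid (2, 6): truth gives -3; bid 2 gives -2 > -3. Violating.
Others bid (2, 8): truth gives -3; bid 2 gives -2 > -3. Violating.
Others bid (2, 10): truth gives -3; bid 2 gives -2 > -3. Violating.
Others bid (2, 2): truth gives 0; no alternative beats it.
(Checking all 25 profiles: 24 have a profitable deviation, 1 does not.)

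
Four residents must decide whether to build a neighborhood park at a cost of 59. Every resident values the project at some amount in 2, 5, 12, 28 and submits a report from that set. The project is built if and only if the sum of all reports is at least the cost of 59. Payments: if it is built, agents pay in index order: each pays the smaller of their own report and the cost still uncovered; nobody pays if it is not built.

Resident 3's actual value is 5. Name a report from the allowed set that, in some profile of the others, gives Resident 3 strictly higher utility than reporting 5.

Suppose Resident 1 reports 2, Resident 2 reports 28 and Resident 4 reports 28.
Report 5: project built, pays 5, utility 5 - 5 = 0.
Report 2: project built, pays 2, utility 5 - 2 = 3.
So reporting 2 beats truth here (3 > 0).

2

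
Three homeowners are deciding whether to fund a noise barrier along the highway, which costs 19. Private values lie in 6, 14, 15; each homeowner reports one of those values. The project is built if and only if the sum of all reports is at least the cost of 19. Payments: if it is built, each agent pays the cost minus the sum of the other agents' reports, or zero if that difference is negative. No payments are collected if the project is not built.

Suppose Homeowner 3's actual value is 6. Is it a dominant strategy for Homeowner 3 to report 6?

Yes

Check each profile of the others' reports and compare truth against every alternative report.
Others report (6, 6): truth gives 0, best alternative gives -1.
Others report (6, 14): truth gives 6, best alternative gives 6.
Others report (6, 15): truth gives 6, best alternative gives 6.
Others report (14, 6): truth gives 6, best alternative gives 6.
Others report (14, 14): truth gives 6, best alternative gives 6.
Others report (14, 15): truth gives 6, best alternative gives 6.
(Remaining 3 profiles checked similarly; truth is weakly best in each.)
In every case the truthful report is at least as good as any alternative, so it is a dominant strategy.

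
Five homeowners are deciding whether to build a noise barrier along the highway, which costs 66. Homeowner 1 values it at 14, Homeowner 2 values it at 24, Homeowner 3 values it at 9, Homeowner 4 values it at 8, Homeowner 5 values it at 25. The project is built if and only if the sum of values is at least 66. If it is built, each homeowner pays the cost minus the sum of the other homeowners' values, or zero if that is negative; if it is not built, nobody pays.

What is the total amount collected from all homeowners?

21

Total value 80 ≥ cost 66, so it is built.
Homeowner 1: others sum to 66; max(0, 66 - 66) = 0.
Homeowner 2: others sum to 56; max(0, 66 - 56) = 10.
Homeowner 3: others sum to 71; max(0, 66 - 71) = 0.
Homeowner 4: others sum to 72; max(0, 66 - 72) = 0.
Homeowner 5: others sum to 55; max(0, 66 - 55) = 11.
Total collected = 0 + 10 + 0 + 0 + 11 = 21.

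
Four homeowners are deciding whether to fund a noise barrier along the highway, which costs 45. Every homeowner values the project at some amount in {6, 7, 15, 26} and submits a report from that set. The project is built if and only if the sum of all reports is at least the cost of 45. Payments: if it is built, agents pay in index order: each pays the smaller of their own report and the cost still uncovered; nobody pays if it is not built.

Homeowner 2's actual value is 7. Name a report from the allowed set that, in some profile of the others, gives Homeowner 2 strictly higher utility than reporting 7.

Suppose Homeowner 1 reports 6, Homeowner 3 reports 7 and Homeowner 4 reports 26.
Report 7: project built, pays 7, utility 7 - 7 = 0.
Report 6: project built, pays 6, utility 7 - 6 = 1.
So reporting 6 beats truth here (1 > 0).

6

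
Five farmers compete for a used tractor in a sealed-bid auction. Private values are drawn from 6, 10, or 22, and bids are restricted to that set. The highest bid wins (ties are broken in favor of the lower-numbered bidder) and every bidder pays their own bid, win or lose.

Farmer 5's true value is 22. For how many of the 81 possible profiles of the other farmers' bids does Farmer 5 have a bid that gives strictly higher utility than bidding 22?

66

Others bid (6, 6, 6, 6): truth gives 0; bid 10 gives 12 > 0. Violating.
Others bid (6, 6, 6, 22): truth gives -22; bid 6 gives -6 > -22. Violating.
Others bid (6, 6, 10, 22): truth gives -22; bid 6 gives -6 > -22. Violating.
Others bid (6, 6, 22, 6): truth gives -22; bid 6 gives -6 > -22. Violating.
Others bid (6, 6, 6, 10): truth gives 0; no alternative beats it.
Others bid (6, 6, 10, 6): truth gives 0; no alternative beats it.
(Checking all 81 profiles: 66 have a profitable deviation, 15 do not.)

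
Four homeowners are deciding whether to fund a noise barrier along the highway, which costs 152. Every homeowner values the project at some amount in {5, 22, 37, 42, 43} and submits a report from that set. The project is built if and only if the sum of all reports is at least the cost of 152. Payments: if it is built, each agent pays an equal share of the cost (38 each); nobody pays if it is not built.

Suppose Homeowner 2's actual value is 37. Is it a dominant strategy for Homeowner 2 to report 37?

Consider the case where Homeowner 1 reports 37, Homeowner 3 reports 37 and Homeowner 4 reports 42.
Truthful report 37: project built, pays 38, utility 37 - 38 = -1.
Report 5 instead: project not built, utility 0.
Since 0 > -1, reporting 5 is strictly better here, so truthful reporting is not dominant.

No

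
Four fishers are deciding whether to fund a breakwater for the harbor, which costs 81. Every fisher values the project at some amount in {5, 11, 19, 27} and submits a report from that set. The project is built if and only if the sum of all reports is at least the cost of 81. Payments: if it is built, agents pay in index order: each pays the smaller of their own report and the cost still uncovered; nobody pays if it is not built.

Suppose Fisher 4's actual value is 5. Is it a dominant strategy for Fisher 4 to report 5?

Check each profile of the others' reports and compare truth against every alternative report.
Others report (19, 27, 27): truth gives 0, best alternative gives -3.
Others report (27, 19, 27): truth gives 0, best alternative gives -3.
Others report (27, 27, 19): truth gives 0, best alternative gives -3.
Others report (27, 27, 27): truth gives 5, best alternative gives 5.
Others report (5, 5, 5): truth gives 0, best alternative gives 0.
Others report (5, 5, 11): truth gives 0, best alternative gives 0.
(Remaining 58 profiles checked similarly; truth is weakly best in each.)
In every case the truthful report is at least as good as any alternative, so it is a dominant strategy.

Yes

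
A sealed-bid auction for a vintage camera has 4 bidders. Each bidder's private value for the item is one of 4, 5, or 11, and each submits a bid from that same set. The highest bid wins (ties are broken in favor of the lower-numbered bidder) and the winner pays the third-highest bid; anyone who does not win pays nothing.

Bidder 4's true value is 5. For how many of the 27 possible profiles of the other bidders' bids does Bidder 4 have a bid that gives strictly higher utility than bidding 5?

Others bid (4, 4, 5): truth gives 0; bid 11 gives 1 > 0. Violating.
Others bid (4, 5, 4): truth gives 0; bid 11 gives 1 > 0. Violating.
Others bid (5, 4, 4): truth gives 0; bid 11 gives 1 > 0. Violating.
Others bid (4, 4, 4): truth gives 1; no alternative beats it.
Others bid (4, 4, 11): truth gives 0; no alternative beats it.
(Checking all 27 profiles: 3 have a profitable deviation, 24 do not.)

3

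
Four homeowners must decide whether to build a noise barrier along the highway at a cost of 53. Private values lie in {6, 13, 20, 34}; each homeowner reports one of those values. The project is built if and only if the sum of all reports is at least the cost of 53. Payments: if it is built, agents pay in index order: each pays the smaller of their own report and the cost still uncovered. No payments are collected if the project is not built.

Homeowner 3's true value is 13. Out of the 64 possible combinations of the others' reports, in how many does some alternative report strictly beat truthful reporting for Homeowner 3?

Others report (6, 13, 34): truth gives 0; report 6 gives 7 > 0. Violating.
Others report (6, 20, 34): truth gives 0; report 6 gives 7 > 0. Violating.
Others report (6, 34, 13): truth gives 0; report 6 gives 7 > 0. Violating.
Others report (6, 34, 20): truth gives 0; report 6 gives 7 > 0. Violating.
Others report (6, 6, 6): truth gives 0; no alternative beats it.
Others report (6, 6, 13): truth gives 0; no alternative beats it.
(Checking all 64 profiles: 18 have a profitable deviation, 46 do not.)

18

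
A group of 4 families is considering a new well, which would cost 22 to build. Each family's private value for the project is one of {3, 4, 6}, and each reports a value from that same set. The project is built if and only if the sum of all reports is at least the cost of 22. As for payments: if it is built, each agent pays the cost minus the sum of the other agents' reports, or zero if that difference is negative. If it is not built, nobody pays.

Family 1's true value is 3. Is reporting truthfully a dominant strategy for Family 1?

Yes

Check each profile of the others' reports and compare truth against every alternative report.
Others report (6, 6, 6): truth gives 0, best alternative gives -1.
Others report (3, 3, 3): truth gives 0, best alternative gives 0.
Others report (3, 3, 4): truth gives 0, best alternative gives 0.
Others report (3, 3, 6): truth gives 0, best alternative gives 0.
Others report (3, 4, 3): truth gives 0, best alternative gives 0.
Others report (3, 4, 4): truth gives 0, best alternative gives 0.
(Remaining 21 profiles checked similarly; truth is weakly best in each.)
In every case the truthful report is at least as good as any alternative, so it is a dominant strategy.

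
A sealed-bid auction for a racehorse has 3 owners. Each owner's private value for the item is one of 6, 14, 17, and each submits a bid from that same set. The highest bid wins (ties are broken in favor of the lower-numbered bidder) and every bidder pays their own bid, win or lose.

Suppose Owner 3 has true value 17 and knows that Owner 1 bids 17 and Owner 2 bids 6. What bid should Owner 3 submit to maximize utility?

Bid 6: loses but pays 6, utility -6.
Bid 14: loses but pays 14, utility -14.
Bid 17: loses but pays 17, utility -17.
The best choice is 6 with utility -6.

6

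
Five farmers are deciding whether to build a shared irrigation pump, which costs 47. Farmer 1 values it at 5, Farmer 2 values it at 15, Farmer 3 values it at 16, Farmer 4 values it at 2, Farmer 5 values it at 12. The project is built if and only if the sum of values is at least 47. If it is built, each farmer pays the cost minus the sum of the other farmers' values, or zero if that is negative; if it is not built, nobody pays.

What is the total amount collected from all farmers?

36

Total value 50 ≥ cost 47, so it is built.
Farmer 1: others sum to 45; max(0, 47 - 45) = 2.
Farmer 2: others sum to 35; max(0, 47 - 35) = 12.
Farmer 3: others sum to 34; max(0, 47 - 34) = 13.
Farmer 4: others sum to 48; max(0, 47 - 48) = 0.
Farmer 5: others sum to 38; max(0, 47 - 38) = 9.
Total collected = 2 + 12 + 13 + 0 + 9 = 36.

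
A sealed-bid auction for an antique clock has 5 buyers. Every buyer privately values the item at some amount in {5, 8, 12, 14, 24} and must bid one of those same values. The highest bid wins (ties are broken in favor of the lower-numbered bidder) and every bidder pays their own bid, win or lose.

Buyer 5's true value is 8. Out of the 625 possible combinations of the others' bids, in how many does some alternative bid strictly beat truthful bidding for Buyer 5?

624

Others bid (5, 5, 5, 8): truth gives -8; bid 12 gives -4 > -8. Violating.
Others bid (5, 5, 5, 12): truth gives -8; bid 5 gives -5 > -8. Violating.
Others bid (5, 5, 5, 14): truth gives -8; bid 5 gives -5 > -8. Violating.
Others bid (5, 5, 5, 24): truth gives -8; bid 5 gives -5 > -8. Violating.
Others bid (5, 5, 5, 5): truth gives 0; no alternative beats it.
(Checking all 625 profiles: 624 have a profitable deviation, 1 does not.)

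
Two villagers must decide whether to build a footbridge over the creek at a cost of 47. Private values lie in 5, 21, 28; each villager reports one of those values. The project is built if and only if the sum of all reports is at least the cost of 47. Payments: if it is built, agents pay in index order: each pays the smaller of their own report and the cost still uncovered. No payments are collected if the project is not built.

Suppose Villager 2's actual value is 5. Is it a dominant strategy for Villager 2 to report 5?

Yes

Check each profile of the others' reports and compare truth against every alternative report.
Others report (28): truth gives 0, best alternative gives -14.
Others report (5): truth gives 0, best alternative gives 0.
Others report (21): truth gives 0, best alternative gives 0.
In every case the truthful report is at least as good as any alternative, so it is a dominant strategy.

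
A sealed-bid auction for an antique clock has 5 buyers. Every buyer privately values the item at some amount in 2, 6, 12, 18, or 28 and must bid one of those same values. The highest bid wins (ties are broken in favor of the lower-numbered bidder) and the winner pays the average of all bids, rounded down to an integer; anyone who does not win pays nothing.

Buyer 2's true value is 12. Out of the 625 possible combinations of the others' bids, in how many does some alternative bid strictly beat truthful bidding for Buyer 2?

89

Others bid (2, 2, 2, 2): truth gives 8; bid 6 gives 10 > 8. Violating.
Others bid (2, 2, 2, 6): truth gives 8; bid 6 gives 9 > 8. Violating.
Others bid (2, 2, 2, 18): truth gives 0; bid 18 gives 4 > 0. Violating.
Others bid (2, 2, 6, 2): truth gives 8; bid 6 gives 9 > 8. Violating.
Others bid (2, 2, 2, 12): truth gives 6; no alternative beats it.
Others bid (2, 2, 2, 28): truth gives 0; no alternative beats it.
(Checking all 625 profiles: 89 have a profitable deviation, 536 do not.)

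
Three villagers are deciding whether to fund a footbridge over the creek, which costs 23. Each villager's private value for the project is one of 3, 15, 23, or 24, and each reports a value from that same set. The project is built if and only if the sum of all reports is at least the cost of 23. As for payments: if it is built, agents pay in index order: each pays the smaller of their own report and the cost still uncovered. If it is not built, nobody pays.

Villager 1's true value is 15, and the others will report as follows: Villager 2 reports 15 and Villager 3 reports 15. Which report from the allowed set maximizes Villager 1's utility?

Report 3: project built, pays 3, utility 15 - 3 = 12.
Report 15: project built, pays 15, utility 15 - 15 = 0.
Report 23: project built, pays 23, utility 15 - 23 = -8.
Report 24: project built, pays 23, utility 15 - 23 = -8.
The best choice is 3 with utility 12.

3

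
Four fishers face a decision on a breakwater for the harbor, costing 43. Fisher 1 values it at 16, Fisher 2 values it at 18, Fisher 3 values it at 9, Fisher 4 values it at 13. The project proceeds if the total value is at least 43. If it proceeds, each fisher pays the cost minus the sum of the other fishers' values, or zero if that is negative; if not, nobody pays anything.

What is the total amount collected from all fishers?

8

Total value 56 ≥ cost 43, so it is built.
Fisher 1: others sum to 40; max(0, 43 - 40) = 3.
Fisher 2: others sum to 38; max(0, 43 - 38) = 5.
Fisher 3: others sum to 47; max(0, 43 - 47) = 0.
Fisher 4: others sum to 43; max(0, 43 - 43) = 0.
Total collected = 3 + 5 + 0 + 0 = 8.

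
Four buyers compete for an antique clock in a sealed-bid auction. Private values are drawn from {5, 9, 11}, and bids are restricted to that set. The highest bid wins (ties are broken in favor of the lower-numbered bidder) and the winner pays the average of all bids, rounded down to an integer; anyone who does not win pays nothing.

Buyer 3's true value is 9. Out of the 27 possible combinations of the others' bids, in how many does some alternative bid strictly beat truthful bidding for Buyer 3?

Others bid (5, 5, 11): truth gives 0; bid 11 gives 1 > 0. Violating.
Others bid (5, 9, 5): truth gives 0; bid 11 gives 2 > 0. Violating.
Others bid (5, 9, 9): truth gives 0; bid 11 gives 1 > 0. Violating.
Others bid (9, 5, 5): truth gives 0; bid 11 gives 2 > 0. Violating.
Others bid (5, 5, 5): truth gives 3; no alternative beats it.
Others bid (5, 5, 9): truth gives 2; no alternative beats it.
(Checking all 27 profiles: 6 have a profitable deviation, 21 do not.)

6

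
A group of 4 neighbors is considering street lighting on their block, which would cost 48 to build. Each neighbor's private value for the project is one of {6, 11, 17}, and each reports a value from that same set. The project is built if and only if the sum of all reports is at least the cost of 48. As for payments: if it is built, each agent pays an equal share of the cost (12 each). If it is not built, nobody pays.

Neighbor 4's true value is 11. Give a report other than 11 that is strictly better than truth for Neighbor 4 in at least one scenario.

Suppose Neighbor 1 reports 6, Neighbor 2 reports 17 and Neighbor 3 reports 17.
Report 11: project built, pays 12, utility 11 - 12 = -1.
Report 6: project not built, utility 0.
So reporting 6 beats truth here (0 > -1).

6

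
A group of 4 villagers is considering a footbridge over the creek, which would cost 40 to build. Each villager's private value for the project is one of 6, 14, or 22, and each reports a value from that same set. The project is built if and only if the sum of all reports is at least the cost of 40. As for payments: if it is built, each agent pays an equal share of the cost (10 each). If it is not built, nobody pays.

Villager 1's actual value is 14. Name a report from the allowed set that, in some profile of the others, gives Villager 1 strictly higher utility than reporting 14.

Suppose Villager 2 reports 6, Villager 3 reports 6 and Villager 4 reports 6.
Report 14: project not built, utility 0.
Report 22: project built, pays 10, utility 14 - 10 = 4.
So reporting 22 beats truth here (4 > 0).

22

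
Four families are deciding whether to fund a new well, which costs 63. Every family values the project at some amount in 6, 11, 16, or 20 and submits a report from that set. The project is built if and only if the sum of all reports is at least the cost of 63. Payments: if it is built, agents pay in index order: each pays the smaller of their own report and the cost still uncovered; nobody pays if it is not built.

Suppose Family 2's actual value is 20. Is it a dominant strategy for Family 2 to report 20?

Consider the case where Family 1 reports 11, Family 3 reports 16 and Family 4 reports 20.
Truthful report 20: project built, pays 20, utility 20 - 20 = 0.
Report 16 instead: project built, pays 16, utility 20 - 16 = 4.
Since 4 > 0, reporting 16 is strictly better here, so truthful reporting is not dominant.

No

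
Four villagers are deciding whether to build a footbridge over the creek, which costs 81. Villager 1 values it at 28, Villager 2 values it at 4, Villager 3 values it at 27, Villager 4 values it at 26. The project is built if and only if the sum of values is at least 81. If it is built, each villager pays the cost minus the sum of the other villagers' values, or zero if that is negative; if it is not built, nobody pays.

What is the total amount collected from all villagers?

Total value 85 ≥ cost 81, so it is built.
Villager 1: others sum to 57; max(0, 81 - 57) = 24.
Villager 2: others sum to 81; max(0, 81 - 81) = 0.
Villager 3: others sum to 58; max(0, 81 - 58) = 23.
Villager 4: others sum to 59; max(0, 81 - 59) = 22.
Total collected = 24 + 0 + 23 + 22 = 69.

69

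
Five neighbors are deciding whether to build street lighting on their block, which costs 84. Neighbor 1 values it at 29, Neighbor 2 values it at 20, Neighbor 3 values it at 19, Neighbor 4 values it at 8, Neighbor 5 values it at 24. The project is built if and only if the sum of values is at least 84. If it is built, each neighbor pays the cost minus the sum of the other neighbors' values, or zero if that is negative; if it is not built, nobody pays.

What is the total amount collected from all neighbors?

28

Total value 100 ≥ cost 84, so it is built.
Neighbor 1: others sum to 71; max(0, 84 - 71) = 13.
Neighbor 2: others sum to 80; max(0, 84 - 80) = 4.
Neighbor 3: others sum to 81; max(0, 84 - 81) = 3.
Neighbor 4: others sum to 92; max(0, 84 - 92) = 0.
Neighbor 5: others sum to 76; max(0, 84 - 76) = 8.
Total collected = 13 + 4 + 3 + 0 + 8 = 28.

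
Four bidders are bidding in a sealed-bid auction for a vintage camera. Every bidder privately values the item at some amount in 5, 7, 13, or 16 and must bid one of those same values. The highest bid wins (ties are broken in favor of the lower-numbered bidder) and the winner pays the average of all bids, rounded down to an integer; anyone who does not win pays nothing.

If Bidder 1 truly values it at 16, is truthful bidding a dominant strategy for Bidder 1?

No

Consider the case where Bidder 2 bids 5, Bidder 3 bids 5 and Bidder 4 bids 5.
Truthful bid 16: wins, pays 7, utility 16 - 7 = 9.
Bid 5 instead: wins, pays 5, utility 16 - 5 = 11.
Since 11 > 9, bidding 5 is strictly better here, so truthful bidding is not dominant.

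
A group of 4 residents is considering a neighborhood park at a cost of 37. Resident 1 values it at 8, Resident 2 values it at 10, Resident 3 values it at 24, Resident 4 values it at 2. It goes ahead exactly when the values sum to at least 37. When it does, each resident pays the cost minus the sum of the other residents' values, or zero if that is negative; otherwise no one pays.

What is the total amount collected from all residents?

21

Total value 44 ≥ cost 37, so it is built.
Resident 1: others sum to 36; max(0, 37 - 36) = 1.
Resident 2: others sum to 34; max(0, 37 - 34) = 3.
Resident 3: others sum to 20; max(0, 37 - 20) = 17.
Resident 4: others sum to 42; max(0, 37 - 42) = 0.
Total collected = 1 + 3 + 17 + 0 = 21.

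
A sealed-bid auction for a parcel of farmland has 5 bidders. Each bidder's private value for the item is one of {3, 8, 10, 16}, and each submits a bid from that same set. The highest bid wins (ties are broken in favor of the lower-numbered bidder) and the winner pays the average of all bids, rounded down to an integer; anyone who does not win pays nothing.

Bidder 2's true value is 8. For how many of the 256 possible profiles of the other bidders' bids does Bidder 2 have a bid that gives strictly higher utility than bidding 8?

32

Others bid (3, 3, 3, 10): truth gives 0; bid 10 gives 3 > 0. Violating.
Others bid (3, 3, 8, 10): truth gives 0; bid 10 gives 2 > 0. Violating.
Others bid (3, 3, 10, 3): truth gives 0; bid 10 gives 3 > 0. Violating.
Others bid (3, 3, 10, 8): truth gives 0; bid 10 gives 2 > 0. Violating.
Others bid (3, 3, 3, 3): truth gives 4; no alternative beats it.
Others bid (3, 3, 3, 8): truth gives 3; no alternative beats it.
(Checking all 256 profiles: 32 have a profitable deviation, 224 do not.)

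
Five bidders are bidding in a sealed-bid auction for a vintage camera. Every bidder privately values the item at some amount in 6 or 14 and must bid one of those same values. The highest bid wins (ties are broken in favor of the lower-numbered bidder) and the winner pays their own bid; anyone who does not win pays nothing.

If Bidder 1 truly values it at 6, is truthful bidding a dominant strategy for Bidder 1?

Yes

Check each profile of the others' bids and compare truth against every alternative bid.
Others bid (6, 6, 6, 6): truth gives 0, best alternative gives -8.
Others bid (6, 6, 6, 14): truth gives 0, best alternative gives -8.
Others bid (6, 6, 14, 6): truth gives 0, best alternative gives -8.
Others bid (6, 6, 14, 14): truth gives 0, best alternative gives -8.
Others bid (6, 14, 6, 6): truth gives 0, best alternative gives -8.
Others bid (6, 14, 6, 14): truth gives 0, best alternative gives -8.
(Remaining 10 profiles checked similarly; truth is weakly best in each.)
In every case the truthful bid is at least as good as any alternative, so it is a dominant strategy.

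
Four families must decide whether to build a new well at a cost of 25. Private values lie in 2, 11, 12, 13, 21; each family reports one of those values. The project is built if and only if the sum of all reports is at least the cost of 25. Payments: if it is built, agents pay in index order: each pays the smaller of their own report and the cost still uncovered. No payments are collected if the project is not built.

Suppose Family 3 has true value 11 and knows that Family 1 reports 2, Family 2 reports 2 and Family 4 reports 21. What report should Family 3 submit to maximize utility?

Report 2: project built, pays 2, utility 11 - 2 = 9.
Report 11: project built, pays 11, utility 11 - 11 = 0.
Report 12: project built, pays 12, utility 11 - 12 = -1.
Report 13: project built, pays 13, utility 11 - 13 = -2.
Report 21: project built, pays 21, utility 11 - 21 = -10.
The best choice is 2 with utility 9.

2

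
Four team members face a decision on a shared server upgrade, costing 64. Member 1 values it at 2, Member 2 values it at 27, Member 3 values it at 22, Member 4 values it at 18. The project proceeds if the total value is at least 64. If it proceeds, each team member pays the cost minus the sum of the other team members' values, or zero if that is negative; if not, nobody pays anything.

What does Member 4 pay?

Total value 69 ≥ cost 64, so the project is built.
The other team members' values sum to 51.
Cost minus that sum is 64 - 51 = 13.

13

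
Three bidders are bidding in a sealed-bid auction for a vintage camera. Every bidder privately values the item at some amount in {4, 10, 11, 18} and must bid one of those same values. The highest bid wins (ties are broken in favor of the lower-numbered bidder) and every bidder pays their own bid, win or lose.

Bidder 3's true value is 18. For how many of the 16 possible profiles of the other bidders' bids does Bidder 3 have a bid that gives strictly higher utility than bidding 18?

Others bid (4, 4): truth gives 0; bid 10 gives 8 > 0. Violating.
Others bid (4, 10): truth gives 0; bid 11 gives 7 > 0. Violating.
Others bid (4, 18): truth gives -18; bid 4 gives -4 > -18. Violating.
Others bid (10, 4): truth gives 0; bid 11 gives 7 > 0. Violating.
Others bid (4, 11): truth gives 0; no alternative beats it.
Others bid (10, 11): truth gives 0; no alternative beats it.
(Checking all 16 profiles: 11 have a profitable deviation, 5 do not.)

11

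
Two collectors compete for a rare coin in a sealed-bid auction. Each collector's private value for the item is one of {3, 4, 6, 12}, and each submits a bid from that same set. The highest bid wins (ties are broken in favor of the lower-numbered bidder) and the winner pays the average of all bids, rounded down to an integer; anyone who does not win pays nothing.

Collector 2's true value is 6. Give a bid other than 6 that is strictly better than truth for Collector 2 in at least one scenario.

4

Suppose Collector 1 bids 3.
Bid 6: wins, pays 4, utility 6 - 4 = 2.
Bid 4: wins, pays 3, utility 6 - 3 = 3.
So bidding 4 beats truth here (3 > 2).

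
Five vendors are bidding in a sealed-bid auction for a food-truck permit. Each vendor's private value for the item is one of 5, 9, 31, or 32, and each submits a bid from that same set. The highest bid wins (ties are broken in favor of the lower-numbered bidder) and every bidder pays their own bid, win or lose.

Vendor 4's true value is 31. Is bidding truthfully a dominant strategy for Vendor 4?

Consider the case where Vendor 1 bids 5, Vendor 2 bids 5, Vendor 3 bids 5 and Vendor 5 bids 5.
Truthful bid 31: wins, pays 31, utility 31 - 31 = 0.
Bid 9 instead: wins, pays 9, utility 31 - 9 = 22.
Since 22 > 0, bidding 9 is strictly better here, so truthful bidding is not dominant.

No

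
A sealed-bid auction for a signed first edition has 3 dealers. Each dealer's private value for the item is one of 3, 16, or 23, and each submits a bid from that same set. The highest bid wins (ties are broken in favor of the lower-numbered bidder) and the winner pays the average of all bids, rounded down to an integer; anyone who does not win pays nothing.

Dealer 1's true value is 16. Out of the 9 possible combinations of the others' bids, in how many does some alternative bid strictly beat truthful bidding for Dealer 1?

Others bid (3, 3): truth gives 9; bid 3 gives 13 > 9. Violating.
Others bid (3, 16): truth gives 5; no alternative beats it.
Others bid (3, 23): truth gives 0; no alternative beats it.
(Checking all 9 profiles: 1 has a profitable deviation, 8 do not.)

1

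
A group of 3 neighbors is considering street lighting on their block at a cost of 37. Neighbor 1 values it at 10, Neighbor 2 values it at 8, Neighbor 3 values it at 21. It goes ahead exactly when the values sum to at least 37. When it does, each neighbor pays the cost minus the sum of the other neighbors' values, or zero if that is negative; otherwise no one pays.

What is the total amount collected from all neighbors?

33

Total value 39 ≥ cost 37, so it is built.
Neighbor 1: others sum to 29; max(0, 37 - 29) = 8.
Neighbor 2: others sum to 31; max(0, 37 - 31) = 6.
Neighbor 3: others sum to 18; max(0, 37 - 18) = 19.
Total collected = 8 + 6 + 19 = 33.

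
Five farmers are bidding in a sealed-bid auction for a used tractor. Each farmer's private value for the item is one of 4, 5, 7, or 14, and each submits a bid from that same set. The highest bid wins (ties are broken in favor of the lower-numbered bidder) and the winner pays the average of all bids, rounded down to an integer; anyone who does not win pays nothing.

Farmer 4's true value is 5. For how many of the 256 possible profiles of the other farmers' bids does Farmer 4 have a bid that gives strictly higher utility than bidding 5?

3

Others bid (4, 4, 5, 4): truth gives 0; bid 7 gives 1 > 0. Violating.
Others bid (4, 5, 4, 4): truth gives 0; bid 7 gives 1 > 0. Violating.
Others bid (5, 4, 4, 4): truth gives 0; bid 7 gives 1 > 0. Violating.
Others bid (4, 4, 4, 4): truth gives 1; no alternative beats it.
Others bid (4, 4, 4, 5): truth gives 1; no alternative beats it.
(Checking all 256 profiles: 3 have a profitable deviation, 253 do not.)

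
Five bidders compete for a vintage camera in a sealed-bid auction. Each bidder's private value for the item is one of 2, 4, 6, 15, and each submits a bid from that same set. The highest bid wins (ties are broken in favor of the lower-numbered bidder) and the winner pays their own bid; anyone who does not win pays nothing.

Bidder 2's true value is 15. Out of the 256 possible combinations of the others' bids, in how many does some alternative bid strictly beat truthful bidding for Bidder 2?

Others bid (2, 2, 2, 2): truth gives 0; bid 4 gives 11 > 0. Violating.
Others bid (2, 2, 2, 4): truth gives 0; bid 4 gives 11 > 0. Violating.
Others bid (2, 2, 2, 6): truth gives 0; bid 6 gives 9 > 0. Violating.
Others bid (2, 2, 4, 2): truth gives 0; bid 4 gives 11 > 0. Violating.
Others bid (2, 2, 2, 15): truth gives 0; no alternative beats it.
Others bid (2, 2, 4, 15): truth gives 0; no alternative beats it.
(Checking all 256 profiles: 54 have a profitable deviation, 202 do not.)

54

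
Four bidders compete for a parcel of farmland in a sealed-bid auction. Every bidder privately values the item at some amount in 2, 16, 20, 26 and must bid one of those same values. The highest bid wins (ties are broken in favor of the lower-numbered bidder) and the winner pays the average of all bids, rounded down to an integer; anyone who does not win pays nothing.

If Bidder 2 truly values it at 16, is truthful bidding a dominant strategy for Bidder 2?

Consider the case where Bidder 1 bids 2, Bidder 3 bids 2 and Bidder 4 bids 20.
Truthful bid 16: loses, pays 0, utility 0.
Bid 20 instead: wins, pays 11, utility 16 - 11 = 5.
Since 5 > 0, bidding 20 is strictly better here, so truthful bidding is not dominant.

No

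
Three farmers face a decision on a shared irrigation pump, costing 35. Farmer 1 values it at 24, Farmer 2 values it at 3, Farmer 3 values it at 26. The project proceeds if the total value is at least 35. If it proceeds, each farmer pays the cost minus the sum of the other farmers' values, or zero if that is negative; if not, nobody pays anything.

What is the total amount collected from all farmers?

14

Total value 53 ≥ cost 35, so it is built.
Farmer 1: others sum to 29; max(0, 35 - 29) = 6.
Farmer 2: others sum to 50; max(0, 35 - 50) = 0.
Farmer 3: others sum to 27; max(0, 35 - 27) = 8.
Total collected = 6 + 0 + 8 = 14.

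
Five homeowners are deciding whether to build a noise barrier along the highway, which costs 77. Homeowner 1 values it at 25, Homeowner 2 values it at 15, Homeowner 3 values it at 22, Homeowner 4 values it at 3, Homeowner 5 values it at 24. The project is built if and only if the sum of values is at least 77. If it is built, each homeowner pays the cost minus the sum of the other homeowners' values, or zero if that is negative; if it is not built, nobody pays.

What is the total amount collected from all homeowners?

38

Total value 89 ≥ cost 77, so it is built.
Homeowner 1: others sum to 64; max(0, 77 - 64) = 13.
Homeowner 2: others sum to 74; max(0, 77 - 74) = 3.
Homeowner 3: others sum to 67; max(0, 77 - 67) = 10.
Homeowner 4: others sum to 86; max(0, 77 - 86) = 0.
Homeowner 5: others sum to 65; max(0, 77 - 65) = 12.
Total collected = 13 + 3 + 10 + 0 + 12 = 38.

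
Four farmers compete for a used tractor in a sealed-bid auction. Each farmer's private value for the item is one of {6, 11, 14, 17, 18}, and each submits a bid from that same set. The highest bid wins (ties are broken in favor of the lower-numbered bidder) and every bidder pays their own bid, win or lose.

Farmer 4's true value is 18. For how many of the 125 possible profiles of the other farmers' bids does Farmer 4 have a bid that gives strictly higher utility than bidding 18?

88

Others bid (6, 6, 6): truth gives 0; bid 11 gives 7 > 0. Violating.
Others bid (6, 6, 11): truth gives 0; bid 14 gives 4 > 0. Violating.
Others bid (6, 6, 14): truth gives 0; bid 17 gives 1 > 0. Violating.
Others bid (6, 6, 18): truth gives -18; bid 6 gives -6 > -18. Violating.
Others bid (6, 6, 17): truth gives 0; no alternative beats it.
Others bid (6, 11, 17): truth gives 0; no alternative beats it.
(Checking all 125 profiles: 88 have a profitable deviation, 37 do not.)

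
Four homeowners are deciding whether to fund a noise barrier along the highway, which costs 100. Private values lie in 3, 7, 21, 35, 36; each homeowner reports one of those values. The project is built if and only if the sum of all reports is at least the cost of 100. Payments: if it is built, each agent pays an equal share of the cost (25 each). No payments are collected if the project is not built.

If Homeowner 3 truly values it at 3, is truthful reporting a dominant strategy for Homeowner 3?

Check each profile of the others' reports and compare truth against every alternative report.
Others report (21, 36, 36): truth gives 0, best alternative gives -22.
Others report (36, 21, 36): truth gives 0, best alternative gives -22.
Others report (36, 36, 21): truth gives 0, best alternative gives -22.
Others report (35, 35, 35): truth gives -22, best alternative gives -22.
Others report (35, 35, 36): truth gives -22, best alternative gives -22.
Others report (35, 36, 35): truth gives -22, best alternative gives -22.
(Remaining 119 profiles checked similarly; truth is weakly best in each.)
In every case the truthful report is at least as good as any alternative, so it is a dominant strategy.

Yes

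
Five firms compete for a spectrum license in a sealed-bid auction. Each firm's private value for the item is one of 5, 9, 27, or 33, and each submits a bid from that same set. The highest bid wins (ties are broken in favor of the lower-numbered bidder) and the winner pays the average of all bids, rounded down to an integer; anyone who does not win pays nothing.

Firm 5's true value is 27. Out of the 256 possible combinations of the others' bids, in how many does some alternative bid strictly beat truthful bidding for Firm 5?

Others bid (5, 5, 5, 5): truth gives 18; bid 9 gives 22 > 18. Violating.
Others bid (5, 5, 5, 27): truth gives 0; bid 33 gives 12 > 0. Violating.
Others bid (5, 5, 9, 27): truth gives 0; bid 33 gives 12 > 0. Violating.
Others bid (5, 5, 27, 5): truth gives 0; bid 33 gives 12 > 0. Violating.
Others bid (5, 5, 5, 9): truth gives 17; no alternative beats it.
Others bid (5, 5, 5, 33): truth gives 0; no alternative beats it.
(Checking all 256 profiles: 65 have a profitable deviation, 191 do not.)

65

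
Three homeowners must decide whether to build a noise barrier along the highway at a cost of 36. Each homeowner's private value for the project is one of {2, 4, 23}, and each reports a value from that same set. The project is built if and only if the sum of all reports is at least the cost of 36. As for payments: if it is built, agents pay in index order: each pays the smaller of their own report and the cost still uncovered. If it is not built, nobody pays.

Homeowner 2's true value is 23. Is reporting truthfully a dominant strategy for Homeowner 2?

Consider the case where Homeowner 1 reports 23 and Homeowner 3 reports 23.
Truthful report 23: project built, pays 13, utility 23 - 13 = 10.
Report 2 instead: project built, pays 2, utility 23 - 2 = 21.
Since 21 > 10, reporting 2 is strictly better here, so truthful reporting is not dominant.

No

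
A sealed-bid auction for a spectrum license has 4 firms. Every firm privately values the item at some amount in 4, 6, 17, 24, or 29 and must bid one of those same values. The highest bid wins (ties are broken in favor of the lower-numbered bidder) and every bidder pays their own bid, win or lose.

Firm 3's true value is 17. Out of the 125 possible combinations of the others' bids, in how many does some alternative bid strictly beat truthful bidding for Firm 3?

Others bid (4, 4, 4): truth gives 0; bid 6 gives 11 > 0. Violating.
Others bid (4, 4, 6): truth gives 0; bid 6 gives 11 > 0. Violating.
Others bid (4, 4, 24): truth gives -17; bid 4 gives -4 > -17. Violating.
Others bid (4, 4, 29): truth gives -17; bid 4 gives -4 > -17. Violating.
Others bid (4, 4, 17): truth gives 0; no alternative beats it.
Others bid (4, 6, 4): truth gives 0; no alternative beats it.
(Checking all 125 profiles: 115 have a profitable deviation, 10 do not.)

115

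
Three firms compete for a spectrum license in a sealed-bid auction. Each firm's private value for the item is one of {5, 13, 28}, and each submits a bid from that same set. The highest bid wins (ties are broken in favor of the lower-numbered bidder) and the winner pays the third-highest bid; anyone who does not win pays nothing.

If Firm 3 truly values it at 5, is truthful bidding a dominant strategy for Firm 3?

Yes

Check each profile of the others' bids and compare truth against every alternative bid.
Others bid (5, 5): truth gives 0, best alternative gives 0.
Others bid (5, 13): truth gives 0, best alternative gives 0.
Others bid (5, 28): truth gives 0, best alternative gives 0.
Others bid (13, 5): truth gives 0, best alternative gives 0.
Others bid (13, 13): truth gives 0, best alternative gives 0.
Others bid (13, 28): truth gives 0, best alternative gives 0.
(Remaining 3 profiles checked similarly; truth is weakly best in each.)
In every case the truthful bid is at least as good as any alternative, so it is a dominant strategy.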